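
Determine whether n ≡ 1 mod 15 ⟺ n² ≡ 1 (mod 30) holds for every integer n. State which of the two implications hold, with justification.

(⟹) This fails: take n = 16. Then 16 ≡ 1 (mod 15), but 16² = 256 ≡ 16 (mod 30), not 1.

(⟸) This fails: take n = 11. Then 11² = 121 ≡ 1 (mod 30), yet 11 ≡ 11 (mod 15), not 1.

Neither direction holds.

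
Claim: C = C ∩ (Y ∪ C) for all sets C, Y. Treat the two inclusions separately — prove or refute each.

Both inclusions hold.

(⟸) Let x ∈ C ∩ (Y ∪ C). Then either x ∈ C and x ∉ Y; or x ∈ C ∩ Y. In each case x ∈ C, so C ∩ (Y ∪ C) ⊆ C.

(⟹) Let x ∈ C. Then either x ∈ C and x ∉ Y; or x ∈ C ∩ Y. In each case x ∈ C ∩ (Y ∪ C), so C ⊆ C ∩ (Y ∪ C).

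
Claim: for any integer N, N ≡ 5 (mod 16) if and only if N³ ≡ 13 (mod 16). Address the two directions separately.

[⇒] Suppose N ≡ 5 (mod 16). Write N = 16j + 5. Then (16j + 5)³ = 4096j³ + 3840j² + 1200j + 125 = 16(256j³ + 240j² + 75j + 7) + 13, so N³ ≡ 13 (mod 16).

[⇐] Conversely, suppose N³ ≡ 13 (mod 16). The only residue r in {0, …, 15} with r³ ≡ 13 (mod 16) is r = 5, so N ≡ 5 (mod 16).

Equivalent; both directions hold.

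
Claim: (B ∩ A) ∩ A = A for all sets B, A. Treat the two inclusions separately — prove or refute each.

Reverse inclusion. This inclusion fails. Take B = ∅, A = {1}; then 1 ∈ A but 1 ∉ (B ∩ A) ∩ A.

Forward inclusion. Let x ∈ (B ∩ A) ∩ A. Then x ∈ B ∩ A, from which x ∈ A.

The sets are not equal: only the forward inclusion holds.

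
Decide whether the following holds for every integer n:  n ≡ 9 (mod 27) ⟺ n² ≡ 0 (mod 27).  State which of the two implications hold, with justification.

[⇒] Suppose n ≡ 9 (mod 27). Write n = 27j + 9. Then (27j + 9)² = 729j² + 486j + 81 = 27(27j² + 18j + 3) + 0, so n² ≡ 0 (mod 27).

[⇐] This fails: take n = 0. Then 0² = 0 ≡ 0 (mod 27), yet 0 ≡ 0 (mod 27), not 9.

Only the forward direction holds.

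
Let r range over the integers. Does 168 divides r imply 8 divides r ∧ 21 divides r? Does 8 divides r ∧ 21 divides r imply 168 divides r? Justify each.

Equivalent; both directions hold.

(⇒) If 168 ∣ r, write r = 168q. Since 168 = 21·8, r = 8·(21q), so 8 ∣ r; and since 168 = 8·21, r = 21·(8q), so 21 ∣ r.

(⇐) Suppose 8 ∣ r and 21 ∣ r. Any common multiple of 8 and 21 is a multiple of their lcm; here gcd(8, 21) = 1, so lcm(8, 21) = 8·21 = 168, so 168 ∣ r.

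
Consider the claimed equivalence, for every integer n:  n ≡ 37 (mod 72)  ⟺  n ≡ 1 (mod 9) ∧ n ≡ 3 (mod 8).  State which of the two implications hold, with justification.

Neither direction holds.

(→) This fails: n = 37 gives 37 ≡ 37 (mod 72) but 37 ≡ 5 (mod 8), so the conjunction on the right does not hold.

(←) This fails: n = 19 satisfies both congruences on the right (19 ≡ 1 mod 9 and 19 ≡ 3 mod 8) yet 19 ≡ 19 (mod 72), not 37.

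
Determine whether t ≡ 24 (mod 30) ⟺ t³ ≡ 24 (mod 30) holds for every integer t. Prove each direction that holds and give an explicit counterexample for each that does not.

Both directions hold; the statement is true.

[⇐] Suppose t³ ≡ 24 (mod 30). The only residue r in {0, …, 29} with r³ ≡ 24 (mod 30) is r = 24, so t ≡ 24 (mod 30).

[⇒] Suppose t ≡ 24 (mod 30). Write t = 30j + 24. Then (30j + 24)³ = 27000j³ + 64800j² + 51840j + 13824 = 30(900j³ + 2160j² + 1728j + 460) + 24, so t³ ≡ 24 (mod 30).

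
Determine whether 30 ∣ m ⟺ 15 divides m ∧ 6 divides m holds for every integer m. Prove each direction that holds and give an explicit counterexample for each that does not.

The biconditional holds.

(⟸) Suppose 15 ∣ m and 6 ∣ m. Any common multiple of 15 and 6 is a multiple of their lcm; here lcm(15, 6) = 15·6/gcd(15, 6) = 90/3 = 30, so 30 ∣ m.

(⟹) If 30 ∣ m, write m = 30q. Since 30 = 2·15, m = 15·(2q), so 15 ∣ m; and since 30 = 5·6, m = 6·(5q), so 6 ∣ m.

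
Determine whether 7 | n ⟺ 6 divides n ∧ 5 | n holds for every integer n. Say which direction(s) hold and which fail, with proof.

Both directions fail.

(→) This fails: take n = 7. Certainly 7 ∣ 7, but 6 ∤ 7.

(←) This fails: take n = 30. Both 6 ∣ 30 and 5 ∣ 30, yet 30 is not a multiple of 7 (since 30 = 4·7 + 2), so 7 ∤ 30.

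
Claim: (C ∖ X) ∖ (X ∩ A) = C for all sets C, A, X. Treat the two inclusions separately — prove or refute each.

Only the forward inclusion holds.

Reverse inclusion. This inclusion fails. Take C = {1}, A = ∅, X = {1}; then 1 ∈ C but 1 ∉ (C ∖ X) ∖ (X ∩ A).

Forward inclusion. Let x ∈ (C ∖ X) ∖ (X ∩ A). Then either x ∈ C and x ∉ A, X; or x ∈ C ∩ A and x ∉ X. In each case x ∈ C, so (C ∖ X) ∖ (X ∩ A) ⊆ C.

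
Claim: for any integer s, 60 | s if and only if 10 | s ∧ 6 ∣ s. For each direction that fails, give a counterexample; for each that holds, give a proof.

[⇐] This fails: take s = 30. Both 10 ∣ 30 and 6 ∣ 30, yet 30 is not a multiple of 60 (since 30 = 0·60 + 30), so 60 ∤ 30.

[⇒] If 60 ∣ s, write s = 60q. Since 60 = 6·10, s = 10·(6q), so 10 ∣ s; and since 60 = 10·6, s = 6·(10q), so 6 ∣ s.

(⇒) holds; (⇐) fails.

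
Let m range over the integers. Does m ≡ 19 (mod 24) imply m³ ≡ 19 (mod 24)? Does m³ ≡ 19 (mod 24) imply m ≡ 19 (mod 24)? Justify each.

Both directions hold.

(⟹) Suppose m ≡ 19 (mod 24). Write m = 24j + 19. Then (24j + 19)³ = 13824j³ + 32832j² + 25992j + 6859 = 24(576j³ + 1368j² + 1083j + 285) + 19, so m³ ≡ 19 (mod 24).

(⟸) Conversely, suppose m³ ≡ 19 (mod 24). The only residue r in {0, …, 23} with r³ ≡ 19 (mod 24) is r = 19, so m ≡ 19 (mod 24).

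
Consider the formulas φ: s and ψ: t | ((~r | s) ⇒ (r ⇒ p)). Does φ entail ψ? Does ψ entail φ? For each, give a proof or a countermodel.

Neither direction holds.

(⟹) This fails. Under t = F, r = T, p = F, s = T, the left side is true but the right side is false.

(⟸) This fails. Under t = F, r = F, p = F, s = F, the left side is false but the right side is true.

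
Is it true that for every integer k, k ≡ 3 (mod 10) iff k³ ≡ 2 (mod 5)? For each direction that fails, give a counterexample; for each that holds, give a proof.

Only the forward direction holds.

(⇒) Suppose k ≡ 3 (mod 10). Then k³ ≡ 3³ = 27 (mod 10), and since 5 ∣ 10, also k³ ≡ 2 (mod 5).

(⇐) This fails: take k = 8. Then 8³ = 512 ≡ 2 (mod 5), yet 8 ≡ 8 (mod 10), not 3.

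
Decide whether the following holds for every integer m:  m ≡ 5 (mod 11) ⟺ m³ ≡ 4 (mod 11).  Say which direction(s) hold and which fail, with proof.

Both implications hold.

(⇒) Suppose m ≡ 5 (mod 11). Write m = 11j + 5. Then (11j + 5)³ = 1331j³ + 1815j² + 825j + 125 = 11(121j³ + 165j² + 75j + 11) + 4, so m³ ≡ 4 (mod 11).

(⇐) For the converse, argue contrapositively. If m ≢ 5 (mod 11), then m is congruent to one of 0, 1, 2, 3, 4, 6, 7, 8, 9, 10 modulo 11, and these give m³ ≡ 0, 1, 8, 5, 9, 7, 2, 6, 3, 10 respectively — never 4.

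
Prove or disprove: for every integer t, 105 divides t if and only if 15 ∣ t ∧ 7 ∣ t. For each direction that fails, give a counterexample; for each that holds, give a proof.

Both implications hold.

[⇒] If 105 ∣ t, write t = 105q. Since 105 = 7·15, t = 15·(7q), so 15 ∣ t; and since 105 = 15·7, t = 7·(15q), so 7 ∣ t.

[⇐] Suppose 15 ∣ t and 7 ∣ t. Any common multiple of 15 and 7 is a multiple of their lcm; here gcd(15, 7) = 1, so lcm(15, 7) = 15·7 = 105, so 105 ∣ t.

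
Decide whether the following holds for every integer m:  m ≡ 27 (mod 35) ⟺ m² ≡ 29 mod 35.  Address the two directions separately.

The forward direction holds; the converse fails.

Converse. This fails: take m = 8. Then 8² = 64 ≡ 29 (mod 35), yet 8 ≡ 8 (mod 35), not 27.

Forward direction. Suppose m ≡ 27 (mod 35). Write m = 35j + 27. Then (35j + 27)² = 1225j² + 1890j + 729 = 35(35j² + 54j + 20) + 29, so m² ≡ 29 (mod 35).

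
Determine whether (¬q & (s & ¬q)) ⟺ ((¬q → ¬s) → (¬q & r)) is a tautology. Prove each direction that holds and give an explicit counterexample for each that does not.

Only the forward direction holds.

Forward direction. Assume the antecedent. If s is true, the antecedent forces (s = T, q = F, r = F) or (s = T, q = F, r = T), and (¬q → ¬s) → (¬q & r) holds there. If s is false, the antecedent cannot hold. Either way (¬q → ¬s) → (¬q & r) holds.

Converse. This fails. Under s = F, q = F, r = T, the left side is false but the right side is true.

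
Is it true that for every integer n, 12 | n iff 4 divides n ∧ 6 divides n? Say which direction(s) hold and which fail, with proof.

(←) Suppose 4 ∣ n and 6 ∣ n. Any common multiple of 4 and 6 is a multiple of their lcm; here lcm(4, 6) = 4·6/gcd(4, 6) = 24/2 = 12, so 12 ∣ n.

(→) If 12 ∣ n, write n = 12q. Since 12 = 3·4, n = 4·(3q), so 4 ∣ n; and since 12 = 2·6, n = 6·(2q), so 6 ∣ n.

Equivalent; both directions hold.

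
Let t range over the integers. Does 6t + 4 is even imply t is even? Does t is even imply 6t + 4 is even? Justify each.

(→) This fails: take t = 1. Then 6t + 4 = 10, which is even, yet t = 1 is odd, not even.

(←) Suppose t is even. Since 6 is even, 6t is even for every t, so 6t + 4 has the same parity as 4, which is even. Hence 6t + 4 is even.

(⇒) fails; (⇐) holds.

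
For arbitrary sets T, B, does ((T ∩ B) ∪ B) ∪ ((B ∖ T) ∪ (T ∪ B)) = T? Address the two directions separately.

Only the reverse inclusion holds.

Forward inclusion. This inclusion fails. Take T = ∅, B = {1}; then 1 ∈ ((T ∩ B) ∪ B) ∪ ((B ∖ T) ∪ (T ∪ B)) but 1 ∉ T.

Reverse inclusion. Let x ∈ T. Then either x ∈ T and x ∉ B; or x ∈ T ∩ B. In each case x ∈ ((T ∩ B) ∪ B) ∪ ((B ∖ T) ∪ (T ∪ B)), so T ⊆ ((T ∩ B) ∪ B) ∪ ((B ∖ T) ∪ (T ∪ B)).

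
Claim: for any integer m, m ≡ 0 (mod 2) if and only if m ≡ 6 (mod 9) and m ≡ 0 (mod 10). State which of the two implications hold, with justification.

(←) If m ≡ 6 (mod 9) and m ≡ 0 (mod 10), then by the Chinese remainder theorem m ≡ 60 (mod 90). Since 60 ≡ 0 (mod 2) and 2 ∣ 90, we get m ≡ 0 (mod 2).

(→) This fails: m = 0 gives 0 ≡ 0 (mod 2) but 0 ≡ 0 (mod 9), so the conjunction on the right does not hold.

Not equivalent: only (⇐) holds.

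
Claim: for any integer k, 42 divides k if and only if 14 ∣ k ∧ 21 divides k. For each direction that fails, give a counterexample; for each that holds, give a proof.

Both implications hold.

Forward direction. If 42 ∣ k, write k = 42q. Since 42 = 3·14, k = 14·(3q), so 14 ∣ k; and since 42 = 2·21, k = 21·(2q), so 21 ∣ k.

Converse. Suppose 14 ∣ k and 21 ∣ k. Any common multiple of 14 and 21 is a multiple of their lcm; here lcm(14, 21) = 14·21/gcd(14, 21) = 294/7 = 42, so 42 ∣ k.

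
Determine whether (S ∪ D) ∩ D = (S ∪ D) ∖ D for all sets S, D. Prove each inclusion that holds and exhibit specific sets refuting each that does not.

(⟹) This inclusion fails. Take S = ∅, D = {1}; then 1 ∈ (S ∪ D) ∩ D but 1 ∉ (S ∪ D) ∖ D.

(⟸) This inclusion fails. Take S = {1}, D = ∅; then 1 ∈ (S ∪ D) ∖ D but 1 ∉ (S ∪ D) ∩ D.

Both inclusions fail.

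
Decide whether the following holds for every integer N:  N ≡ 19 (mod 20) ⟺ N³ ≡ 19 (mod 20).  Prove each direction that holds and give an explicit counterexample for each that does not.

(←) Suppose N³ ≡ 19 (mod 20). The only residue r in {0, …, 19} with r³ ≡ 19 (mod 20) is r = 19, so N ≡ 19 (mod 20).

(→) Suppose N ≡ 19 (mod 20). Write N = 20j + 19. Then (20j + 19)³ = 8000j³ + 22800j² + 21660j + 6859 = 20(400j³ + 1140j² + 1083j + 342) + 19, so N³ ≡ 19 (mod 20).

The biconditional holds.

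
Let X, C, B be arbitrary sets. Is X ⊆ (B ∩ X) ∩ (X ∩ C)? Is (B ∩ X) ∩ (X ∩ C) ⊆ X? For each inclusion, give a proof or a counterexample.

Reverse inclusion. Let x ∈ (B ∩ X) ∩ (X ∩ C). Then x ∈ X ∩ C ∩ B, from which x ∈ X.

Forward inclusion. This inclusion fails. Take X = {1}, C = ∅, B = ∅; then 1 ∈ X but 1 ∉ (B ∩ X) ∩ (X ∩ C).

The sets are not equal: only the reverse inclusion holds.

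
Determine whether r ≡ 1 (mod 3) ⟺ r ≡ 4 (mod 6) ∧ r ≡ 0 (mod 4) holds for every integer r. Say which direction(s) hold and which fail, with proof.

Not equivalent: only (⇐) holds.

(⟹) This fails: r = 1 gives 1 ≡ 1 (mod 3) but 1 ≡ 1 (mod 6), so the conjunction on the right does not hold.

(⟸) Conversely, if r ≡ 4 (mod 6) and r ≡ 0 (mod 4), then by the Chinese remainder theorem r ≡ 4 (mod 12). Since 4 ≡ 1 (mod 3) and 3 ∣ 12, we get r ≡ 1 (mod 3).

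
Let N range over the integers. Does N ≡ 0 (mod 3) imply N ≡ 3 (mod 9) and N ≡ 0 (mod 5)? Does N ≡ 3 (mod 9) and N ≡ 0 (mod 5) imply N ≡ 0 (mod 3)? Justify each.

Only the converse holds.

[⇒] This fails: N = 0 gives 0 ≡ 0 (mod 3) but 0 ≡ 0 (mod 9), so the conjunction on the right does not hold.

[⇐] Conversely, if N ≡ 3 (mod 9) and N ≡ 0 (mod 5), then by the Chinese remainder theorem N ≡ 30 (mod 45). Since 30 ≡ 0 (mod 3) and 3 ∣ 45, we get N ≡ 0 (mod 3).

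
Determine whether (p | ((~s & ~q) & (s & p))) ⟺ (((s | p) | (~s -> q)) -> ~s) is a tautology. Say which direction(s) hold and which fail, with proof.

Both directions fail.

(→) This fails. Under s = T, p = T, q = F, the left side is true but the right side is false.

(←) This fails. Under s = F, p = F, q = F, the left side is false but the right side is true.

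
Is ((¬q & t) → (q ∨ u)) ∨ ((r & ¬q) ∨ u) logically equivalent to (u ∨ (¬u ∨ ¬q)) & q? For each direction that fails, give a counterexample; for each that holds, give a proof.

The forward direction fails; the converse holds.

(⟸) Assume the antecedent. If q is true, the consequent reduces to true regardless of the other variables. If q is false, the antecedent cannot hold. Either way the consequent holds.

(⟹) This fails. Under r = F, u = F, t = F, q = F, the left side is true but the right side is false.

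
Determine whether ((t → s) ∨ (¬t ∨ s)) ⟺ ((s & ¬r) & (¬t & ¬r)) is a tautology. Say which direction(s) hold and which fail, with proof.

(⇒) This fails. Under t = F, s = F, r = F, the left side is true but the right side is false.

(⇐) Assume the antecedent. If t is true, the antecedent cannot hold. If t is false, (t → s) ∨ (¬t ∨ s) reduces to true regardless of the other variables. Either way (t → s) ∨ (¬t ∨ s) holds.

Not equivalent: only (⇐) holds.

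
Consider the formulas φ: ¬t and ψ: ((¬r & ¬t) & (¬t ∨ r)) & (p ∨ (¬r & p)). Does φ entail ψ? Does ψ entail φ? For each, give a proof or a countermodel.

Converse. Assume the antecedent. If t is true, the antecedent cannot hold. If t is false, ¬t reduces to true regardless of the other variables. Either way ¬t holds.

Forward direction. This fails. Under t = F, r = F, p = F, the left side is true but the right side is false.

The forward direction fails; the converse holds.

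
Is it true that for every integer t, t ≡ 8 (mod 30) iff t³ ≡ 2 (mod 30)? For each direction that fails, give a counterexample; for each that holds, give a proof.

(⟸) Suppose t³ ≡ 2 (mod 30). The only residue r in {0, …, 29} with r³ ≡ 2 (mod 30) is r = 8, so t ≡ 8 (mod 30).

(⟹) Suppose t ≡ 8 (mod 30). Write t = 30j + 8. Then (30j + 8)³ = 27000j³ + 21600j² + 5760j + 512 = 30(900j³ + 720j² + 192j + 17) + 2, so t³ ≡ 2 (mod 30).

Both directions hold; the statement is true.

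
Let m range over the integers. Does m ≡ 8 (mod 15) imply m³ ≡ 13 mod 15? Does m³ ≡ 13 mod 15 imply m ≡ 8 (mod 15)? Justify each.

(→) This fails: take m = 8. Then 8 ≡ 8 (mod 15), but 8³ = 512 ≡ 2 (mod 15), not 13.

(←) This fails: take m = 7. Then 7³ = 343 ≡ 13 (mod 15), yet 7 ≡ 7 (mod 15), not 8.

Neither direction holds.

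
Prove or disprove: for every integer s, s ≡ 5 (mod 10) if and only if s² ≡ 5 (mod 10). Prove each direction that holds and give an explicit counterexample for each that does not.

Both implications hold.

(→) Suppose s ≡ 5 (mod 10). Write s = 10j + 5. Then (10j + 5)² = 100j² + 100j + 25 = 10(10j² + 10j + 2) + 5, so s² ≡ 5 (mod 10).

(←) For the converse, argue contrapositively. If s ≢ 5 (mod 10), then s is congruent to one of 0, 1, 2, 3, 4, 6, 7, 8, 9 modulo 10, and these give s² ≡ 0, 1, 4, 9, 6, 6, 9, 4, 1 respectively — never 5.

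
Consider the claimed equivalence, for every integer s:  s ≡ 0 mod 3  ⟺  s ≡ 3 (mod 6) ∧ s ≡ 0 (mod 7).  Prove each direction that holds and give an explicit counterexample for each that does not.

(⟹) This fails: s = 0 gives 0 ≡ 0 (mod 3) but 0 ≡ 0 (mod 6), so the conjunction on the right does not hold.

(⟸) Conversely, if s ≡ 3 (mod 6) and s ≡ 0 (mod 7), then by the Chinese remainder theorem s ≡ 21 (mod 42). Since 21 ≡ 0 (mod 3) and 3 ∣ 42, we get s ≡ 0 (mod 3).

The forward direction fails; the converse holds.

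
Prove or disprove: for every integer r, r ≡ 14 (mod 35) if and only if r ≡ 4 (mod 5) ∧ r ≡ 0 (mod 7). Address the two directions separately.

(→) Suppose r ≡ 14 (mod 35); write r = 35j + 14. Since 5 ∣ 35, reducing mod 5 gives r ≡ 14 ≡ 4 (mod 5); since 7 ∣ 35, reducing mod 7 gives r ≡ 14 ≡ 0 (mod 7).

(←) Conversely, if r ≡ 4 (mod 5) and r ≡ 0 (mod 7), then by the Chinese remainder theorem r ≡ 14 (mod 35). This is exactly r ≡ 14 (mod 35).

Both directions hold.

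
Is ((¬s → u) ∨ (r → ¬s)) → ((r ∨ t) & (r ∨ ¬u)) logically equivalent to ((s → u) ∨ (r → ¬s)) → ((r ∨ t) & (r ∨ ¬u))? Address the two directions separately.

The biconditional holds.

Forward direction. Assume the antecedent. If r is true, the consequent reduces to true regardless of the other variables. If r is false, the antecedent forces (t = T, r = F, u = F, s = F) or (t = T, r = F, u = F, s = T), and the consequent holds there. Either way the consequent holds.

Converse. Assume the antecedent. If r is true, the consequent reduces to true regardless of the other variables. If r is false, the antecedent forces (t = T, r = F, u = F, s = F) or (t = T, r = F, u = F, s = T), and the consequent holds there. Either way the consequent holds.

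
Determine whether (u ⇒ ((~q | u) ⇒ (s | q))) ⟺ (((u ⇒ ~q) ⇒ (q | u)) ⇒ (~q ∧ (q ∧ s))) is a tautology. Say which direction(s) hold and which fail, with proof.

Not equivalent: only (⇐) holds.

[⇐] Assume the antecedent. If u is true, the antecedent cannot hold. If u is false, u ⇒ ((~q | u) ⇒ (s | q)) reduces to true regardless of the other variables. Either way u ⇒ ((~q | u) ⇒ (s | q)) holds.

[⇒] This fails. Under u = F, q = T, s = F, the left side is true but the right side is false.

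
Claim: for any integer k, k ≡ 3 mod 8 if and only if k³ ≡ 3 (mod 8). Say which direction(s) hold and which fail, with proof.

Converse. For the converse, argue contrapositively. If k ≢ 3 (mod 8), then k is congruent to one of 0, 1, 2, 4, 5, 6, 7 modulo 8, and these give k³ ≡ 0, 1, 0, 0, 5, 0, 7 respectively — never 3.

Forward direction. Suppose k ≡ 3 mod 8. Write k = 8j + 3. Then (8j + 3)³ = 512j³ + 576j² + 216j + 27 = 8(64j³ + 72j² + 27j + 3) + 3, so k³ ≡ 3 (mod 8).

The biconditional holds.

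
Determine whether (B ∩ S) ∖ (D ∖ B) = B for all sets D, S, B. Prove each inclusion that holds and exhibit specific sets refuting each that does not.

Only the forward inclusion holds.

(⟸) This inclusion fails. Take D = ∅, S = ∅, B = {1}; then 1 ∈ B but 1 ∉ (B ∩ S) ∖ (D ∖ B).

(⟹) Let x ∈ (B ∩ S) ∖ (D ∖ B). Then either x ∈ S ∩ B and x ∉ D; or x ∈ D ∩ S ∩ B. In each case x ∈ B, so (B ∩ S) ∖ (D ∖ B) ⊆ B.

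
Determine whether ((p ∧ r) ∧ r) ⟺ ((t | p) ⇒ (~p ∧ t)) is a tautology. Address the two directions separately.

(⟹) This fails. Under t = F, r = T, p = T, the left side is true but the right side is false.

(⟸) This fails. Under t = F, r = F, p = F, the left side is false but the right side is true.

Both directions fail.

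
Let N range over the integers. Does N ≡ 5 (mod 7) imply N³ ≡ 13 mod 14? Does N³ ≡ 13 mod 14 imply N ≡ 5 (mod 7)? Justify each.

[⇒] This fails: take N = 12. Then 12 ≡ 5 (mod 7), but 12³ = 1728 ≡ 6 (mod 14), not 13.

[⇐] This fails: take N = 3. Then 3³ = 27 ≡ 13 (mod 14), yet 3 ≡ 3 (mod 7), not 5.

Neither implication holds.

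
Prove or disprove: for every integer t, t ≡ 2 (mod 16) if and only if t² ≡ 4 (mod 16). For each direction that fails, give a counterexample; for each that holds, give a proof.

(⟸) This fails: take t = 6. Then 6² = 36 ≡ 4 (mod 16), yet 6 ≡ 6 (mod 16), not 2.

(⟹) Suppose t ≡ 2 (mod 16). Write t = 16j + 2. Then (16j + 2)² = 256j² + 64j + 4 = 16(16j² + 4j) + 4, so t² ≡ 4 (mod 16).

Only the forward direction holds.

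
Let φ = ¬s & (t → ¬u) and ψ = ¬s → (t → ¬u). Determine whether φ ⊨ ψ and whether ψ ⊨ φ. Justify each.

The forward direction holds; the converse fails.

(⟸) This fails. Under s = T, u = F, t = F, the left side is false but the right side is true.

(⟹) Assume the antecedent. If u is true, the antecedent forces (s = F, u = T, t = F), and ¬s → (t → ¬u) holds there. If u is false, ¬s → (t → ¬u) reduces to true regardless of the other variables. Either way ¬s → (t → ¬u) holds.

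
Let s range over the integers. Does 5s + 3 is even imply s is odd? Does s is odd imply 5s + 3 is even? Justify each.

(⟸) Suppose s is odd; write s = 2j + 1. Then 5s + 3 = 5·(2j + 1) + 3 = 2·5j + 8, which is even.

(⟹) Suppose 5s + 3 is even. Since 5 is odd, 5s and s have the same parity, so 5s + 3 ≡ s + 3 (mod 2). As 3 is odd, 5s + 3 is even exactly when s is odd. Thus s is odd.

Both directions hold.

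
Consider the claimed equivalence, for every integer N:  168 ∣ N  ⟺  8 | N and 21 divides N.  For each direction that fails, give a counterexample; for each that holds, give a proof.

Both directions hold; the statement is true.

(⟹) If 168 ∣ N, write N = 168q. Since 168 = 21·8, N = 8·(21q), so 8 ∣ N; and since 168 = 8·21, N = 21·(8q), so 21 ∣ N.

(⟸) Suppose 8 ∣ N and 21 ∣ N. Any common multiple of 8 and 21 is a multiple of their lcm; here gcd(8, 21) = 1, so lcm(8, 21) = 8·21 = 168, so 168 ∣ N.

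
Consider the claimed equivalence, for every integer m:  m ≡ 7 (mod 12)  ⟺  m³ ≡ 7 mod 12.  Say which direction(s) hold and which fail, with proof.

The biconditional holds.

(⟹) Suppose m ≡ 7 (mod 12). Write m = 12j + 7. Then (12j + 7)³ = 1728j³ + 3024j² + 1764j + 343 = 12(144j³ + 252j² + 147j + 28) + 7, so m³ ≡ 7 (mod 12).

(⟸) Conversely, suppose m³ ≡ 7 (mod 12). The only residue r in {0, …, 11} with r³ ≡ 7 (mod 12) is r = 7, so m ≡ 7 (mod 12).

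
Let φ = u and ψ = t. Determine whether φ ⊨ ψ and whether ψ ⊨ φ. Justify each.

[⇒] This fails. Under u = T, t = F, the left side is true but the right side is false.

[⇐] This fails. Under u = F, t = T, the left side is false but the right side is true.

(⇒) fails and (⇐) fails.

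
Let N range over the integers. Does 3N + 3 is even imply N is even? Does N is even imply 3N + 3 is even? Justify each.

Neither implication holds.

(⇒) This fails: N = 5 gives 3N + 3 = 18, which is even, but 5 is odd, not even.

(⇐) This also fails: N = 0 is even, but 3N + 3 = 3 is odd, not even.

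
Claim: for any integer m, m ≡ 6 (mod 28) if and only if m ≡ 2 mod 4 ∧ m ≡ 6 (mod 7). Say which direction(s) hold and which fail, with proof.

Equivalent; both directions hold.

Forward direction. Suppose m ≡ 6 (mod 28); write m = 28j + 6. Since 4 ∣ 28, reducing mod 4 gives m ≡ 6 ≡ 2 (mod 4); since 7 ∣ 28, reducing mod 7 gives m ≡ 6 (mod 7).

Converse. If m ≡ 2 (mod 4) and m ≡ 6 (mod 7), then by the Chinese remainder theorem m ≡ 6 (mod 28). This is exactly m ≡ 6 (mod 28).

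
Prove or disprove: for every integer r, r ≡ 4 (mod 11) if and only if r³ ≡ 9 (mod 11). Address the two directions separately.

Both directions hold.

(⇒) Suppose r ≡ 4 (mod 11). Write r = 11j + 4. Then (11j + 4)³ = 1331j³ + 1452j² + 528j + 64 = 11(121j³ + 132j² + 48j + 5) + 9, so r³ ≡ 9 (mod 11).

(⇐) Conversely, suppose r³ ≡ 9 (mod 11). The only residue r in {0, …, 10} with r³ ≡ 9 (mod 11) is r = 4, so r ≡ 4 (mod 11).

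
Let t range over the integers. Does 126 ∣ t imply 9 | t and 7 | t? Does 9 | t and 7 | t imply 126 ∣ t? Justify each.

Not equivalent: only (⇒) holds.

(⇒) If 126 ∣ t, write t = 126q. Since 126 = 14·9, t = 9·(14q), so 9 ∣ t; and since 126 = 18·7, t = 7·(18q), so 7 ∣ t.

(⇐) This fails: take t = 63. Both 9 ∣ 63 and 7 ∣ 63, yet 63 is not a multiple of 126 (since 63 = 0·126 + 63), so 126 ∤ 63.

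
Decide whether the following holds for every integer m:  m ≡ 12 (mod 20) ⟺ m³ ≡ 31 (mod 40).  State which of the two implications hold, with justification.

(⇒) fails and (⇐) fails.

Forward direction. This fails: take m = 12. Then 12 ≡ 12 (mod 20), but 12³ = 1728 ≡ 8 (mod 40), not 31.

Converse. This fails: take m = 31. Then 31³ = 29791 ≡ 31 (mod 40), yet 31 ≡ 11 (mod 20), not 12.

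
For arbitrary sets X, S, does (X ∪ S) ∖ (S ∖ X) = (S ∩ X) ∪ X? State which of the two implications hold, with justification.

Both inclusions hold.

(⟹) Let x ∈ (X ∪ S) ∖ (S ∖ X). Then either x ∈ X and x ∉ S; or x ∈ X ∩ S. In each case x ∈ (S ∩ X) ∪ X, so (X ∪ S) ∖ (S ∖ X) ⊆ (S ∩ X) ∪ X.

(⟸) Let x ∈ (S ∩ X) ∪ X. Then either x ∈ X and x ∉ S; or x ∈ X ∩ S. In each case x ∈ (X ∪ S) ∖ (S ∖ X), so (S ∩ X) ∪ X ⊆ (X ∪ S) ∖ (S ∖ X).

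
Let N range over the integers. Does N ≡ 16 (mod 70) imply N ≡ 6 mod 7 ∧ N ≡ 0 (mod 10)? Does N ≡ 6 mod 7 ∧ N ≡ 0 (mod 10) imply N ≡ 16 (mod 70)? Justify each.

(⟹) This fails: N = 16 gives 16 ≡ 16 (mod 70) but 16 ≡ 2 (mod 7), so the conjunction on the right does not hold.

(⟸) This fails: N = 20 satisfies both congruences on the right (20 ≡ 6 mod 7 and 20 ≡ 0 mod 10) yet 20 ≡ 20 (mod 70), not 16.

(⇒) fails and (⇐) fails.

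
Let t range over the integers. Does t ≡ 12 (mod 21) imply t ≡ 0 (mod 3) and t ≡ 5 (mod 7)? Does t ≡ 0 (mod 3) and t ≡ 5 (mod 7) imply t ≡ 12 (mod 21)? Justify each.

Both directions hold; the statement is true.

[⇒] Suppose t ≡ 12 (mod 21); write t = 21j + 12. Since 3 ∣ 21, reducing mod 3 gives t ≡ 12 ≡ 0 (mod 3); since 7 ∣ 21, reducing mod 7 gives t ≡ 12 ≡ 5 (mod 7).

[⇐] Conversely, if t ≡ 0 (mod 3) and t ≡ 5 (mod 7), then by the Chinese remainder theorem t ≡ 12 (mod 21). This is exactly t ≡ 12 (mod 21).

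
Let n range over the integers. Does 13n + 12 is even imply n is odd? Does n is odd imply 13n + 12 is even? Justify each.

Neither implication holds.

(⟹) This fails: n = 0 gives 13n + 12 = 12, which is even, but 0 is even, not odd.

(⟸) This also fails: n = 1 is odd, but 13n + 12 = 25 is odd, not even.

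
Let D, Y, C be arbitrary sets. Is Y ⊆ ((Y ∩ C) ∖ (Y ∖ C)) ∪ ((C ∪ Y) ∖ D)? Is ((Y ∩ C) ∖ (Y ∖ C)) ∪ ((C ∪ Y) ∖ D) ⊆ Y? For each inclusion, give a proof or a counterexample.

(⊆) fails and (⊇) fails.

(⊆) This inclusion fails. Take D = {1}, Y = {1}, C = ∅; then 1 ∈ Y but 1 ∉ ((Y ∩ C) ∖ (Y ∖ C)) ∪ ((C ∪ Y) ∖ D).

(⊇) This inclusion fails. Take D = ∅, Y = ∅, C = {1}; then 1 ∈ ((Y ∩ C) ∖ (Y ∖ C)) ∪ ((C ∪ Y) ∖ D) but 1 ∉ Y.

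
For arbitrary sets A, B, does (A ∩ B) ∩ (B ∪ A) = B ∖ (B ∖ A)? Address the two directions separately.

Forward inclusion. Let x ∈ (A ∩ B) ∩ (B ∪ A). Then x ∈ A ∩ B, from which x ∈ B ∖ (B ∖ A).

Reverse inclusion. Let x ∈ B ∖ (B ∖ A). Then x ∈ A ∩ B, from which x ∈ (A ∩ B) ∩ (B ∪ A).

Both inclusions hold.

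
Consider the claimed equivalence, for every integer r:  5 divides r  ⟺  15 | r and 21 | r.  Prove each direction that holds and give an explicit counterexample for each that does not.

(⇒) fails; (⇐) holds.

(←) Suppose 15 ∣ r and 21 ∣ r. Any common multiple of 15 and 21 is a multiple of their lcm; here lcm(15, 21) = 15·21/gcd(15, 21) = 315/3 = 105, so 105 ∣ r. Since 5 ∣ 105, it follows that 5 ∣ r.

(→) This fails: take r = 5. Certainly 5 ∣ 5, but 15 ∤ 5.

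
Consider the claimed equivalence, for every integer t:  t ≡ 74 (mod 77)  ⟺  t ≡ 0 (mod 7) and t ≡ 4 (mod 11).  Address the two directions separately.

(⇒) fails and (⇐) fails.

[⇒] This fails: t = 74 gives 74 ≡ 74 (mod 77) but 74 ≡ 4 (mod 7), so the conjunction on the right does not hold.

[⇐] This fails: t = 70 satisfies both congruences on the right (70 ≡ 0 mod 7 and 70 ≡ 4 mod 11) yet 70 ≡ 70 (mod 77), not 74.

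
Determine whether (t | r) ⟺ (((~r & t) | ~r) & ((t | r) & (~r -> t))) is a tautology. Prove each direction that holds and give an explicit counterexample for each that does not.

Only the converse holds.

(⇒) This fails. Under t = F, r = T, the left side is true but the right side is false.

(⇐) Assume the antecedent. If t is true, t | r reduces to true regardless of the other variables. If t is false, the antecedent cannot hold. Either way t | r holds.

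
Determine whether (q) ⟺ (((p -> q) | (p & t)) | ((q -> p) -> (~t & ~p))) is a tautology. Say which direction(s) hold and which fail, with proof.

Only the forward implication holds.

Converse. This fails. Under t = F, q = F, p = F, the left side is false but the right side is true.

Forward direction. Assume the antecedent. If t is true, the consequent reduces to true regardless of the other variables. If t is false, the antecedent forces (t = F, q = T, p = F) or (t = F, q = T, p = T), and the consequent holds there. Either way the consequent holds.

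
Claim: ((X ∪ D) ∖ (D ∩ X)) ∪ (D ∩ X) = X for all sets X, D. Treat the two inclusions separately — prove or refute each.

Forward inclusion. This inclusion fails. Take X = ∅, D = {1}; then 1 ∈ ((X ∪ D) ∖ (D ∩ X)) ∪ (D ∩ X) but 1 ∉ X.

Reverse inclusion. Let x ∈ X. Then either x ∈ X and x ∉ D; or x ∈ X ∩ D. In each case x ∈ ((X ∪ D) ∖ (D ∩ X)) ∪ (D ∩ X), so X ⊆ ((X ∪ D) ∖ (D ∩ X)) ∪ (D ∩ X).

Only the reverse inclusion holds.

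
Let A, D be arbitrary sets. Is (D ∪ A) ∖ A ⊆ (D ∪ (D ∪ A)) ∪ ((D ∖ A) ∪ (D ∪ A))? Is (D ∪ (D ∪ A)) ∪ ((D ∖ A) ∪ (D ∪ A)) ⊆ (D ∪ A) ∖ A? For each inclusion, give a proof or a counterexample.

Forward inclusion. Let x ∈ (D ∪ A) ∖ A. Then x ∈ D and x ∉ A, from which x ∈ (D ∪ (D ∪ A)) ∪ ((D ∖ A) ∪ (D ∪ A)).

Reverse inclusion. This inclusion fails. Take A = {1}, D = ∅; then 1 ∈ (D ∪ (D ∪ A)) ∪ ((D ∖ A) ∪ (D ∪ A)) but 1 ∉ (D ∪ A) ∖ A.

The sets are not equal: only the forward inclusion holds.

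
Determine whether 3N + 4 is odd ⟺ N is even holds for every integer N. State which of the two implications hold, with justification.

Neither direction holds.

Forward direction. This fails: N = 3 gives 3N + 4 = 13, which is odd, but 3 is odd, not even.

Converse. This also fails: N = 0 is even, but 3N + 4 = 4 is even, not odd.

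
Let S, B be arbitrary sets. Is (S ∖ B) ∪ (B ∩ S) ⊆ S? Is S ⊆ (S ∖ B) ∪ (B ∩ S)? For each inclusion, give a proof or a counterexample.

(⊆) Let x ∈ (S ∖ B) ∪ (B ∩ S). Then either x ∈ S and x ∉ B; or x ∈ S ∩ B. In each case x ∈ S, so (S ∖ B) ∪ (B ∩ S) ⊆ S.

(⊇) Let x ∈ S. Then either x ∈ S and x ∉ B; or x ∈ S ∩ B. In each case x ∈ (S ∖ B) ∪ (B ∩ S), so S ⊆ (S ∖ B) ∪ (B ∩ S).

The two sets are equal.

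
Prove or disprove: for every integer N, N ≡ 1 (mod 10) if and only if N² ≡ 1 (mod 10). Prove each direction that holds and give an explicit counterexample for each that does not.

Not equivalent: only (⇒) holds.

Forward direction. Suppose N ≡ 1 (mod 10). Write N = 10j + 1. Then (10j + 1)² = 100j² + 20j + 1 = 10(10j² + 2j) + 1, so N² ≡ 1 (mod 10).

Converse. This fails: take N = 9. Then 9² = 81 ≡ 1 (mod 10), yet 9 ≡ 9 (mod 10), not 1.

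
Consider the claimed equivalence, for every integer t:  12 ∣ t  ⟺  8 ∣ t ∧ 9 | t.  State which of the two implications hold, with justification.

Forward direction. This fails: take t = 12. Certainly 12 ∣ 12, but 8 ∤ 12.

Converse. Suppose 8 ∣ t and 9 ∣ t. Any common multiple of 8 and 9 is a multiple of their lcm; here gcd(8, 9) = 1, so lcm(8, 9) = 8·9 = 72, so 72 ∣ t. Since 12 ∣ 72, it follows that 12 ∣ t.

The forward direction fails; the converse holds.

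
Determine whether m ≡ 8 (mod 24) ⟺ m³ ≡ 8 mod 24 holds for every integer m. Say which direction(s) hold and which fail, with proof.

[⇒] Suppose m ≡ 8 (mod 24). Write m = 24j + 8. Then (24j + 8)³ = 13824j³ + 13824j² + 4608j + 512 = 24(576j³ + 576j² + 192j + 21) + 8, so m³ ≡ 8 (mod 24).

[⇐] This fails: take m = 2. Then 2³ = 8 ≡ 8 (mod 24), yet 2 ≡ 2 (mod 24), not 8.

Only the forward direction holds.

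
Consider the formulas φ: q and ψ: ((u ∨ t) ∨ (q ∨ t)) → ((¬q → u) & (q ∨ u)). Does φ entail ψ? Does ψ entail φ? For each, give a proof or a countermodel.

(⟹) Assume the antecedent. If t is true, the antecedent forces (t = T, u = F, q = T) or (t = T, u = T, q = T), and the consequent holds there. If t is false, the consequent reduces to true regardless of the other variables. Either way the consequent holds.

(⟸) This fails. Under t = F, u = F, q = F, the left side is false but the right side is true.

Not equivalent: only (⇒) holds.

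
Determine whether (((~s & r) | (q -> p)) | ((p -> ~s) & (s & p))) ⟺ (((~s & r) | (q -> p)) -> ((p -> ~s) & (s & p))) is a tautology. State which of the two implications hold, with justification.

Neither direction holds.

(⇒) This fails. Under q = F, p = F, s = F, r = F, the left side is true but the right side is false.

(⇐) This fails. Under q = T, p = F, s = F, r = F, the left side is false but the right side is true.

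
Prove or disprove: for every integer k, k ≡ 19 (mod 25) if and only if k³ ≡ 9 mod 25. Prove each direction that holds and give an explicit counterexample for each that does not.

(⇐) Suppose k³ ≡ 9 (mod 25). The only residue r in {0, …, 24} with r³ ≡ 9 (mod 25) is r = 19, so k ≡ 19 (mod 25).

(⇒) Suppose k ≡ 19 (mod 25). Write k = 25j + 19. Then (25j + 19)³ = 15625j³ + 35625j² + 27075j + 6859 = 25(625j³ + 1425j² + 1083j + 274) + 9, so k³ ≡ 9 (mod 25).

The biconditional holds.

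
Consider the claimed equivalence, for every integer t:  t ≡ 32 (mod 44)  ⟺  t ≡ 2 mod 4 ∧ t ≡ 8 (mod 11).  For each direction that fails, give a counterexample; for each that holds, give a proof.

(⟹) This fails: t = 32 gives 32 ≡ 32 (mod 44) but 32 ≡ 0 (mod 4), so the conjunction on the right does not hold.

(⟸) This fails: t = 30 satisfies both congruences on the right (30 ≡ 2 mod 4 and 30 ≡ 8 mod 11) yet 30 ≡ 30 (mod 44), not 32.

Neither implication holds.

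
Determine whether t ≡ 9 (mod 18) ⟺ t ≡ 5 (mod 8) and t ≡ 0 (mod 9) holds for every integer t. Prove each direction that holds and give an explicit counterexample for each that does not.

(⇒) fails; (⇐) holds.

(⇒) This fails: t = 9 gives 9 ≡ 9 (mod 18) but 9 ≡ 1 (mod 8), so the conjunction on the right does not hold.

(⇐) Conversely, if t ≡ 5 (mod 8) and t ≡ 0 (mod 9), then by the Chinese remainder theorem t ≡ 45 (mod 72). Since 45 ≡ 9 (mod 18) and 18 ∣ 72, we get t ≡ 9 (mod 18).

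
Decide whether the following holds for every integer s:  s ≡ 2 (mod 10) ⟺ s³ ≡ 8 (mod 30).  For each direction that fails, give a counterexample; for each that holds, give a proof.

Not equivalent: only (⇐) holds.

(⟹) This fails: take s = 12. Then 12 ≡ 2 (mod 10), but 12³ = 1728 ≡ 18 (mod 30), not 8.

(⟸) Conversely, the residues r modulo 30 with r³ ≡ 8 (mod 30) are exactly {2}, and each is ≡ 2 (mod 10).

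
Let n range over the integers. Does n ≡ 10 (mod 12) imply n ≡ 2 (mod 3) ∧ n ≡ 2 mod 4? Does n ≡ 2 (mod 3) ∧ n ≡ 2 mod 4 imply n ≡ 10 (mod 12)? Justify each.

Both directions fail.

Forward direction. This fails: n = 10 gives 10 ≡ 10 (mod 12) but 10 ≡ 1 (mod 3), so the conjunction on the right does not hold.

Converse. This fails: n = 2 satisfies both congruences on the right (2 ≡ 2 mod 3 and 2 ≡ 2 mod 4) yet 2 ≡ 2 (mod 12), not 10.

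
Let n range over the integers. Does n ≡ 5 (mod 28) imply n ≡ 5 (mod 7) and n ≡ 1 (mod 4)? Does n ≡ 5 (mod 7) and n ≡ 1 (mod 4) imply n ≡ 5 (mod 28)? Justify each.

Both implications hold.

(⇐) If n ≡ 5 (mod 7) and n ≡ 1 (mod 4), then by the Chinese remainder theorem n ≡ 5 (mod 28). This is exactly n ≡ 5 (mod 28).

(⇒) Suppose n ≡ 5 (mod 28); write n = 28j + 5. Since 7 ∣ 28, reducing mod 7 gives n ≡ 5 (mod 7); since 4 ∣ 28, reducing mod 4 gives n ≡ 5 ≡ 1 (mod 4).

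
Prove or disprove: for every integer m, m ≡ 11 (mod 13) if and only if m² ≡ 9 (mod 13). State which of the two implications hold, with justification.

Forward direction. This fails: take m = 11. Then 11 ≡ 11 (mod 13), but 11² = 121 ≡ 4 (mod 13), not 9.

Converse. This fails: take m = 3. Then 3² = 9 ≡ 9 (mod 13), yet 3 ≡ 3 (mod 13), not 11.

Neither direction holds.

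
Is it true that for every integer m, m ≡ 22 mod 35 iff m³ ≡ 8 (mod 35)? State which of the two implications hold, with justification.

Only the forward implication holds.

(→) Suppose m ≡ 22 mod 35. Write m = 35j + 22. Then (35j + 22)³ = 42875j³ + 80850j² + 50820j + 10648 = 35(1225j³ + 2310j² + 1452j + 304) + 8, so m³ ≡ 8 (mod 35).

(←) This fails: take m = 2. Then 2³ = 8 ≡ 8 (mod 35), yet 2 ≡ 2 (mod 35), not 22.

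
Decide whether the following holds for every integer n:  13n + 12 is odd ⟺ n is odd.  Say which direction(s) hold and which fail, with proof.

The biconditional holds.

(→) Suppose 13n + 12 is odd. Since 13 is odd, 13n and n have the same parity, so 13n + 12 ≡ n + 12 (mod 2). As 12 is even, 13n + 12 is odd exactly when n is odd. Thus n is odd.

(←) Conversely, suppose n is odd; write n = 2j + 1. Then 13n + 12 = 13·(2j + 1) + 12 = 2·13j + 25, which is odd.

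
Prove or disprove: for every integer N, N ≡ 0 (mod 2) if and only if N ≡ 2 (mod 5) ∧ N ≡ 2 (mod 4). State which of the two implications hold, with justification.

[⇒] This fails: N = 0 gives 0 ≡ 0 (mod 2) but 0 ≡ 0 (mod 5), so the conjunction on the right does not hold.

[⇐] Conversely, if N ≡ 2 (mod 5) and N ≡ 2 (mod 4), then by the Chinese remainder theorem N ≡ 2 (mod 20). Since 2 ≡ 0 (mod 2) and 2 ∣ 20, we get N ≡ 0 (mod 2).

(⇒) fails; (⇐) holds.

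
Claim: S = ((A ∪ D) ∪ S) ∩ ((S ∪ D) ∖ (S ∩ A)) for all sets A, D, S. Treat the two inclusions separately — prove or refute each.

(⊆) fails and (⊇) fails.

(⟹) This inclusion fails. Take A = {1}, D = ∅, S = {1}; then 1 ∈ S but 1 ∉ ((A ∪ D) ∪ S) ∩ ((S ∪ D) ∖ (S ∩ A)).

(⟸) This inclusion fails. Take A = ∅, D = {1}, S = ∅; then 1 ∈ ((A ∪ D) ∪ S) ∩ ((S ∪ D) ∖ (S ∩ A)) but 1 ∉ S.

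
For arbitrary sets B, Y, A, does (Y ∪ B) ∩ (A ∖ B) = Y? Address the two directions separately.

The sets are not equal: only the forward inclusion holds.

(⊆) Let x ∈ (Y ∪ B) ∩ (A ∖ B). Then x ∈ Y ∩ A and x ∉ B, from which x ∈ Y.

(⊇) This inclusion fails. Take B = ∅, Y = {1}, A = ∅; then 1 ∈ Y but 1 ∉ (Y ∪ B) ∩ (A ∖ B).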